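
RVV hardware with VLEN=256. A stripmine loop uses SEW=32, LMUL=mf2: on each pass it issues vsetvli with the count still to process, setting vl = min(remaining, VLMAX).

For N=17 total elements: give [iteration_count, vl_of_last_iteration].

VLMAX = VLEN×LMUL/SEW = 256×1/2/32 = 4
iterations = ceil(17/4) = 5; final-pass vl = 1

[iterations, last_vl] = [5, 1]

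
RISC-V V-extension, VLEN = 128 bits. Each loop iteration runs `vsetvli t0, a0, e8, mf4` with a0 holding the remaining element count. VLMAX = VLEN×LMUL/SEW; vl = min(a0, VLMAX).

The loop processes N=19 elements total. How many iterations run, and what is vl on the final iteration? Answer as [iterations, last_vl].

VLMAX = (128 × 1/4) / 8 = 4 lanes
iterations = ceil(19/4) = 5; final-pass vl = 3

[iterations, last_vl] = [5, 3]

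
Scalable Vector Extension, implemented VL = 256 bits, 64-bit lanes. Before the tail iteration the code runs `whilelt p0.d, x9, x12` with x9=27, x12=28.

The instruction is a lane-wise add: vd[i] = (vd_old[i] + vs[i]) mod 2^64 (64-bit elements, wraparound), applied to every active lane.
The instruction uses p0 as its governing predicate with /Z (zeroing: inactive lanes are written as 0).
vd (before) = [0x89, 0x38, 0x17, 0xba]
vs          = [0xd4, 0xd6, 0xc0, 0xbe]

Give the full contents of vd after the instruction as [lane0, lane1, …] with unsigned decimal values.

256-bit reg / 64-bit elem → 4 lanes
whilelt: lane j active iff 27+j < 28 → j < 1 → 1 active
vd[0] add(0x89,0xd4) -> 0x15d
vd[1] tail/zero -> 0x00
vd[2] tail/zero -> 0x00
vd[3] tail/zero -> 0x00

vd = [349, 0, 0, 0]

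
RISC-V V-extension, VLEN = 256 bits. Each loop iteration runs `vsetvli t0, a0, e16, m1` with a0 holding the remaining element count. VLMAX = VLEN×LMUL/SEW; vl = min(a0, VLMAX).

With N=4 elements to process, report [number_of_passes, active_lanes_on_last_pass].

[iterations, last_vl] = [1, 4]

lanes per group: 256·1/16 = 16
N=4: ⌈4/16⌉ = 1 iters; last vl = 4 − 0×16 = 4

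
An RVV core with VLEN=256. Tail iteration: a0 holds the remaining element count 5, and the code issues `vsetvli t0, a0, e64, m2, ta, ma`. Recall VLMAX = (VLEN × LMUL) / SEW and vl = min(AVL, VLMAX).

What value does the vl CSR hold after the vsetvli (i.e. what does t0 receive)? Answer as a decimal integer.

vl = 5

VLMAX = VLEN×LMUL/SEW = 256×2/64 = 8
AVL=5 ≤ VLMAX=8, so vl = 5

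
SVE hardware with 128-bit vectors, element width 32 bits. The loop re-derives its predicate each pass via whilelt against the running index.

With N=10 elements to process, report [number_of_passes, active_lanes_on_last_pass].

128-bit reg / 32-bit elem → 4 lanes
10 elements at 4/iter → 3 passes, remainder 2 on the last

[iterations, last_vl] = [3, 2]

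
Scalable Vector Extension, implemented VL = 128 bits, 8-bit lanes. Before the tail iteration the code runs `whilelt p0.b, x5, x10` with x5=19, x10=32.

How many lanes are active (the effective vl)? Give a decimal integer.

128-bit reg / 8-bit elem → 16 lanes
p0[j] = (19+j < 32); true for j=0..12 → 13 lanes set

vl = 13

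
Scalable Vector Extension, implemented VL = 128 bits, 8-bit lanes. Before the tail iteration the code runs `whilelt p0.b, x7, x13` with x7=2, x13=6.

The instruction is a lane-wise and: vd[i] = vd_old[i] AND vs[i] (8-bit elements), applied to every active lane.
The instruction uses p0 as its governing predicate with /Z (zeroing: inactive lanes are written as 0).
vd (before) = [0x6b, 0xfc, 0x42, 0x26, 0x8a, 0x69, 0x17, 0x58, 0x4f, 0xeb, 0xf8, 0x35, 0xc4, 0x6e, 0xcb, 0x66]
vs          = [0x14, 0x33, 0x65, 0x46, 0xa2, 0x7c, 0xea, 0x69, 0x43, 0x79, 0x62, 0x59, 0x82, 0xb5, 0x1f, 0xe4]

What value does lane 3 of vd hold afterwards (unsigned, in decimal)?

128-bit reg / 8-bit elem → 16 lanes
p0[j] = (2+j < 6); true for j=0..3 → 4 lanes set
[0] and(0x6b,0x14) = 0x00
[1] and(0xfc,0x33) = 0x30
[2] and(0x42,0x65) = 0x40
[3] and(0x26,0x46) = 0x06
[4] tail/zero = 0x00
[5] tail/zero = 0x00
[6] tail/zero = 0x00
[7] tail/zero = 0x00
[8] tail/zero = 0x00
[9] tail/zero = 0x00
[10] tail/zero = 0x00
[11] tail/zero = 0x00
[12] tail/zero = 0x00
[13] tail/zero = 0x00
[14] tail/zero = 0x00
[15] tail/zero = 0x00

vd[3] = 6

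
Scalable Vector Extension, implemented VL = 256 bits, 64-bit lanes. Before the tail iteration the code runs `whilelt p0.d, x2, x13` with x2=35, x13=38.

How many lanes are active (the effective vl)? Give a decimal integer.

register lanes = 256/64 = 4
p0[j] = (35+j < 38); true for j=0..2 → 3 lanes set

vl = 3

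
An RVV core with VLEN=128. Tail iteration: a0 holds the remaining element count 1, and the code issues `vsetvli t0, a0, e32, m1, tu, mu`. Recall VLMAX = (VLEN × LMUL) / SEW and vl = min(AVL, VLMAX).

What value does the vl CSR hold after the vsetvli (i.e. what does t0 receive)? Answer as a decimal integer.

vl = 1

VLMAX = (128 × 1) / 32 = 4 lanes
vl = min(AVL, VLMAX) = min(1, 4) = 1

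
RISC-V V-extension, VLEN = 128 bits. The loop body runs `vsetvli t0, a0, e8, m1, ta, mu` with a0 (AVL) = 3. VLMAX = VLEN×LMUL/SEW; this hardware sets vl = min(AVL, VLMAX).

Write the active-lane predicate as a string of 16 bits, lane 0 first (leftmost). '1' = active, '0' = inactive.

VLMAX = VLEN×LMUL/SEW = 128×1/8 = 16
vl ← min(3, 16) = 3
bits (lane 0 leftmost): 1110000000000000

predicate = 1110000000000000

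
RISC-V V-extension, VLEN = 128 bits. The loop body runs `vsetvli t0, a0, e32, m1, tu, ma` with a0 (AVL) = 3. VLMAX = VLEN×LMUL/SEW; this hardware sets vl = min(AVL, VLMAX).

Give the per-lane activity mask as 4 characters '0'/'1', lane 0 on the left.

lanes per group: 128·1/32 = 4
AVL=3 ≤ VLMAX=4, so vl = 3
bits (lane 0 leftmost): 1110

predicate = 1110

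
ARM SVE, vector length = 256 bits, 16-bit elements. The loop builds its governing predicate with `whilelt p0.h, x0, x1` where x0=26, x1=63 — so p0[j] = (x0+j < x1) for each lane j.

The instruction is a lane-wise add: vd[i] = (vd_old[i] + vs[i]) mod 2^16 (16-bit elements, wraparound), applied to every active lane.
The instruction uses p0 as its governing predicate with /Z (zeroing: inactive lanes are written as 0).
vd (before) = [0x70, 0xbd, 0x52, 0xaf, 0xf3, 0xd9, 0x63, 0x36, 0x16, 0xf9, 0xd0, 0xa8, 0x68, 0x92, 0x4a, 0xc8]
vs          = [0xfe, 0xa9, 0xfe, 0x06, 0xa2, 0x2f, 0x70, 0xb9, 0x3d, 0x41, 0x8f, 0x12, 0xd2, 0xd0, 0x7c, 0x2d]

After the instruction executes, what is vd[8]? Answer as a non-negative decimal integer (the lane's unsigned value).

vd[8] = 83

256-bit reg / 16-bit elem → 16 lanes
active while 26+j < 63, i.e. j ∈ [0,37) capped at 16 ⇒ 16
  i=0: add(0x70,0xfe) → 366
  i=1: add(0xbd,0xa9) → 358
  i=2: add(0x52,0xfe) → 336
  i=3: add(0xaf,0x06) → 181
  i=4: add(0xf3,0xa2) → 405
  i=5: add(0xd9,0x2f) → 264
  i=6: add(0x63,0x70) → 211
  i=7: add(0x36,0xb9) → 239
  i=8: add(0x16,0x3d) → 83
  i=9: add(0xf9,0x41) → 314
  i=10: add(0xd0,0x8f) → 351
  i=11: add(0xa8,0x12) → 186
  i=12: add(0x68,0xd2) → 314
  i=13: add(0x92,0xd0) → 354
  i=14: add(0x4a,0x7c) → 198
  i=15: add(0xc8,0x2d) → 245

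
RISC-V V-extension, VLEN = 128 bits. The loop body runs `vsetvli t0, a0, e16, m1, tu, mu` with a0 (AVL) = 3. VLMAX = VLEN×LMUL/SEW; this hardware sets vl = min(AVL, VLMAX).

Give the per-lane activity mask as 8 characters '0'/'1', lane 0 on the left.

predicate = 11100000

lanes per group: 128·1/16 = 8
vl ← min(3, 8) = 3
bits (lane 0 leftmost): 11100000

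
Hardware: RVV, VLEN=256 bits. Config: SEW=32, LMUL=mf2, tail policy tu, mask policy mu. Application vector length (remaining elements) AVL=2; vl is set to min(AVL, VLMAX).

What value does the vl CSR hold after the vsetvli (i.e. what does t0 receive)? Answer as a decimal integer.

vl = 2

VLMAX = VLEN×LMUL/SEW = 256×1/2/32 = 4
vl = min(AVL, VLMAX) = min(2, 4) = 2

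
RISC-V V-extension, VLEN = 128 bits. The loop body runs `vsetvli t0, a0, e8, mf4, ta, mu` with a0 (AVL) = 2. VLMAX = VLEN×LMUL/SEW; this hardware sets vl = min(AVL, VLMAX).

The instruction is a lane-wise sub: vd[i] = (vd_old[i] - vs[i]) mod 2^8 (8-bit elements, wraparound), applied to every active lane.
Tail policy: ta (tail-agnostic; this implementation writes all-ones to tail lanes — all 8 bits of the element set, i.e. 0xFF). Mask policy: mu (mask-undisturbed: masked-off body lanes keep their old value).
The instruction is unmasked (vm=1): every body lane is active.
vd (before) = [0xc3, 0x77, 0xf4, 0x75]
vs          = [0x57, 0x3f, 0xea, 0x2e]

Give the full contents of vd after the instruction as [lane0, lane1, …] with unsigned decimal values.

vd = [108, 56, 255, 255]

VLMAX = VLEN×LMUL/SEW = 128×1/4/8 = 4
vl = min(AVL, VLMAX) = min(2, 4) = 2
vd[0] sub(0xc3,0x57) -> 0x6c
vd[1] sub(0x77,0x3f) -> 0x38
vd[2] tail/ones -> 0xff
vd[3] tail/ones -> 0xff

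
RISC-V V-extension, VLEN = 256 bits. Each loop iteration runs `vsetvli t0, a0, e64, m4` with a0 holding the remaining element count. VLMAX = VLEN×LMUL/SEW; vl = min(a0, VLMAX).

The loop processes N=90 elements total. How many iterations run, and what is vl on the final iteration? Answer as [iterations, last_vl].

lanes per group: 256·4/64 = 16
N=90: ⌈90/16⌉ = 6 iters; last vl = 90 − 5×16 = 10

[iterations, last_vl] = [6, 10]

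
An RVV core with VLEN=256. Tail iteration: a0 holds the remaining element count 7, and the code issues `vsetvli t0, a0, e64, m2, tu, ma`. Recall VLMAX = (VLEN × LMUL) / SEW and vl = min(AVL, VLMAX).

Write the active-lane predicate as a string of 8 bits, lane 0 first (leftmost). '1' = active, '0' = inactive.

lanes per group: 256·2/64 = 8
vl = min(AVL, VLMAX) = min(7, 8) = 7
bits (lane 0 leftmost): 11111110

predicate = 11111110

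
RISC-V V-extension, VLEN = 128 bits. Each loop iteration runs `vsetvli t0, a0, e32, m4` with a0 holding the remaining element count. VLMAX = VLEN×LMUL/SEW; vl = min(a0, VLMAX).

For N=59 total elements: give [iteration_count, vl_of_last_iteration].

VLMAX = (128 × 4) / 32 = 16 lanes
iterations = ceil(59/16) = 4; final-pass vl = 11

[iterations, last_vl] = [4, 11]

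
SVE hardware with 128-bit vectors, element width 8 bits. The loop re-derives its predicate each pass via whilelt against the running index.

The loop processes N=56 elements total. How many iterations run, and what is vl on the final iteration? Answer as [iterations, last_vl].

[iterations, last_vl] = [4, 8]

register lanes = 128/8 = 16
iterations = ceil(56/16) = 4; final-pass vl = 8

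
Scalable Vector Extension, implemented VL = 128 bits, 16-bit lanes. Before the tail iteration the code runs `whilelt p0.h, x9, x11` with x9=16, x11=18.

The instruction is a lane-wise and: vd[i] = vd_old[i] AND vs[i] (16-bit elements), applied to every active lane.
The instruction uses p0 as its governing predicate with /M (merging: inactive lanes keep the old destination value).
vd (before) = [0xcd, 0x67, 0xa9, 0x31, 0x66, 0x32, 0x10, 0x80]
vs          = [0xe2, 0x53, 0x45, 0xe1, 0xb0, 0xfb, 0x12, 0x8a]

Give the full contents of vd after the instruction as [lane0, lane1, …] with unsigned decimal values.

vd = [192, 67, 169, 49, 102, 50, 16, 128]

128-bit reg / 16-bit elem → 8 lanes
active while 16+j < 18, i.e. j ∈ [0,2) capped at 8 ⇒ 2
[0] and(0xcd,0xe2) = 0xc0
[1] and(0x67,0x53) = 0x43
[2] tail/keep = 0xa9
[3] tail/keep = 0x31
[4] tail/keep = 0x66
[5] tail/keep = 0x32
[6] tail/keep = 0x10
[7] tail/keep = 0x80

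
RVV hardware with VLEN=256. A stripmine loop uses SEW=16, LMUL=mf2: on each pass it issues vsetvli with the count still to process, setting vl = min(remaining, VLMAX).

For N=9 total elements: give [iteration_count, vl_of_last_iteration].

VLMAX = VLEN×LMUL/SEW = 256×1/2/16 = 8
iterations = ceil(9/8) = 2; final-pass vl = 1

[iterations, last_vl] = [2, 1]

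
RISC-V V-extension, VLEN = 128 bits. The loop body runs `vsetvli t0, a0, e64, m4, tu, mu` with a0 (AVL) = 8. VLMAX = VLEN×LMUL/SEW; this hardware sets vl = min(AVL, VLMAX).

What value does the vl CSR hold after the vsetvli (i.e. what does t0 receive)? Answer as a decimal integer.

VLMAX = VLEN×LMUL/SEW = 128×4/64 = 8
vl = min(AVL, VLMAX) = min(8, 8) = 8

vl = 8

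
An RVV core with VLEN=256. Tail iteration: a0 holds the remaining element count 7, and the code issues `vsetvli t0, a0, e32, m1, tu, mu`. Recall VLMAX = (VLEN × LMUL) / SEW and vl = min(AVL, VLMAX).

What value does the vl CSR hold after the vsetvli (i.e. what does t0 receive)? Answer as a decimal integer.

VLMAX = (256 × 1) / 32 = 8 lanes
vl = min(AVL, VLMAX) = min(7, 8) = 7

vl = 7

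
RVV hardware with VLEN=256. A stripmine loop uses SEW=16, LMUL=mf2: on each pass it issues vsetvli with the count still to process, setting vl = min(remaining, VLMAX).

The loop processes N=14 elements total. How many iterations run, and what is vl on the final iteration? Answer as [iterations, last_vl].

VLMAX = (256 × 1/2) / 16 = 8 lanes
14 elements at 8/iter → 2 passes, remainder 6 on the last

[iterations, last_vl] = [2, 6]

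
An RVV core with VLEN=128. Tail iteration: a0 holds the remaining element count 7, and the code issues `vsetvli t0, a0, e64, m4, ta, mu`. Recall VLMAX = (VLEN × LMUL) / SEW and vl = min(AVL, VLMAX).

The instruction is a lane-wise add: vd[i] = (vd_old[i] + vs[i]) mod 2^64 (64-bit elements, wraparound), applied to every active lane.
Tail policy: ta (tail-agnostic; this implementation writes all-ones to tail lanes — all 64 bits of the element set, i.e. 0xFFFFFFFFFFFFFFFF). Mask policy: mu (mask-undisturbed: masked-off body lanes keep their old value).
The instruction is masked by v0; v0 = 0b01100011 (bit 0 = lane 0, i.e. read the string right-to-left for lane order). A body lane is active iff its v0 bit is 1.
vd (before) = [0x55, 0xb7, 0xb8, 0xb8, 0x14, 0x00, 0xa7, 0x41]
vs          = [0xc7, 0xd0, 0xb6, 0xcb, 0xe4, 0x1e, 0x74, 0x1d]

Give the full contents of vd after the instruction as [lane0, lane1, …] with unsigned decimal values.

lanes per group: 128·4/64 = 8
AVL=7 ≤ VLMAX=8, so vl = 7
lane  0: add(0x55,0xc7) ⇒ 0x11c
lane  1: add(0xb7,0xd0) ⇒ 0x187
lane  2: mask-off/keep ⇒ 0xb8
lane  3: mask-off/keep ⇒ 0xb8
lane  4: mask-off/keep ⇒ 0x14
lane  5: add(0x00,0x1e) ⇒ 0x1e
lane  6: add(0xa7,0x74) ⇒ 0x11b
lane  7: tail/ones ⇒ 0xffffffffffffffff

vd = [284, 391, 184, 184, 20, 30, 283, 18446744073709551615]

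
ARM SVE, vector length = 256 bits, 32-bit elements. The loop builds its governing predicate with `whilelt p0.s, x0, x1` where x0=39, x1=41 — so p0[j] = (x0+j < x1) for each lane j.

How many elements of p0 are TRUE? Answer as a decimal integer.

lane count: 256 div 32 = 8
whilelt: lane j active iff 39+j < 41 → j < 2 → 2 active

vl = 2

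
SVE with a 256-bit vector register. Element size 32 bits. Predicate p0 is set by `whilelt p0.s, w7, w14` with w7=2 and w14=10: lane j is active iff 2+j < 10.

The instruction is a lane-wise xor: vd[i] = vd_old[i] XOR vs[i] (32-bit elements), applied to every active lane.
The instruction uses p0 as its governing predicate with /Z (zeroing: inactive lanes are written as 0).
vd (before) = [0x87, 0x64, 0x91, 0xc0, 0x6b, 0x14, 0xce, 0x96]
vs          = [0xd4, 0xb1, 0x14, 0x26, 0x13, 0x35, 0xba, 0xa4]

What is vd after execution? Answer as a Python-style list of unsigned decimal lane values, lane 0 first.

vd = [83, 213, 133, 230, 120, 33, 116, 50]

register lanes = 256/32 = 8
p0[j] = (2+j < 10); true for j=0..7 → 8 lanes set
[0] xor(0x87,0xd4) = 0x53
[1] xor(0x64,0xb1) = 0xd5
[2] xor(0x91,0x14) = 0x85
[3] xor(0xc0,0x26) = 0xe6
[4] xor(0x6b,0x13) = 0x78
[5] xor(0x14,0x35) = 0x21
[6] xor(0xce,0xba) = 0x74
[7] xor(0x96,0xa4) = 0x32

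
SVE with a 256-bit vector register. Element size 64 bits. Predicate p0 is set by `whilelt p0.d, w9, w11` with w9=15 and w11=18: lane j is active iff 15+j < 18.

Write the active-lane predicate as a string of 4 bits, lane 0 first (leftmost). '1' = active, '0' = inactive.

predicate = 1110

lane count: 256 div 64 = 4
p0[j] = (15+j < 18); true for j=0..2 → 3 lanes set
bits (lane 0 leftmost): 1110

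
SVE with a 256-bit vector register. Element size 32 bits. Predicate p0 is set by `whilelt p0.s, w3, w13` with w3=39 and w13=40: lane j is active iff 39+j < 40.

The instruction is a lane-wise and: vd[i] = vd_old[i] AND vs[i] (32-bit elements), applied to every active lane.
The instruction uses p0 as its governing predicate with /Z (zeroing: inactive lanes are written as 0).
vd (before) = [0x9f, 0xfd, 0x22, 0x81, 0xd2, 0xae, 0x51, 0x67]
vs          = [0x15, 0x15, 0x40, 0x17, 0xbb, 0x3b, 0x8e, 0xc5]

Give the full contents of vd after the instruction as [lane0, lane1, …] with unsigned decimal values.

lane count: 256 div 32 = 8
active while 39+j < 40, i.e. j ∈ [0,1) capped at 8 ⇒ 1
[0] and(0x9f,0x15) = 0x15
[1] tail/zero = 0x00
[2] tail/zero = 0x00
[3] tail/zero = 0x00
[4] tail/zero = 0x00
[5] tail/zero = 0x00
[6] tail/zero = 0x00
[7] tail/zero = 0x00

vd = [21, 0, 0, 0, 0, 0, 0, 0]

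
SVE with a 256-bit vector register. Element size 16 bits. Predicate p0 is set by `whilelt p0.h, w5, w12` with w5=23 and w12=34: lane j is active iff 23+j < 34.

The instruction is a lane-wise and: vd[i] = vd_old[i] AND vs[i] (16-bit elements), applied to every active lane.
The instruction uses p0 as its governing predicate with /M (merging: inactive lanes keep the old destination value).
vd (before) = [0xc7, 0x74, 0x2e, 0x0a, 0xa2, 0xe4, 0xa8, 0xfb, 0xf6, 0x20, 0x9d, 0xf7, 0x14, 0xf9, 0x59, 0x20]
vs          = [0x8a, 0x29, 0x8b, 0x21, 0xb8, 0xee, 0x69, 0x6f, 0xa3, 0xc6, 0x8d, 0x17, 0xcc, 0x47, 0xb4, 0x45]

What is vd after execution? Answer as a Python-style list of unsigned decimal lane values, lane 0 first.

vd = [130, 32, 10, 0, 160, 228, 40, 107, 162, 0, 141, 247, 20, 249, 89, 32]

lane count: 256 div 16 = 16
whilelt: lane j active iff 23+j < 34 → j < 11 → 11 active
[0] and(0xc7,0x8a) = 0x82
[1] and(0x74,0x29) = 0x20
[2] and(0x2e,0x8b) = 0x0a
[3] and(0x0a,0x21) = 0x00
[4] and(0xa2,0xb8) = 0xa0
[5] and(0xe4,0xee) = 0xe4
[6] and(0xa8,0x69) = 0x28
[7] and(0xfb,0x6f) = 0x6b
[8] and(0xf6,0xa3) = 0xa2
[9] and(0x20,0xc6) = 0x00
[10] and(0x9d,0x8d) = 0x8d
[11] tail/keep = 0xf7
[12] tail/keep = 0x14
[13] tail/keep = 0xf9
[14] tail/keep = 0x59
[15] tail/keep = 0x20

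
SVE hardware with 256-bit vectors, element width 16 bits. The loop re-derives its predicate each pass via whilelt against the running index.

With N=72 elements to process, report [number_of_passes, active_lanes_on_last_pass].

[iterations, last_vl] = [5, 8]

lane count: 256 div 16 = 16
N=72: ⌈72/16⌉ = 5 iters; last vl = 72 − 4×16 = 8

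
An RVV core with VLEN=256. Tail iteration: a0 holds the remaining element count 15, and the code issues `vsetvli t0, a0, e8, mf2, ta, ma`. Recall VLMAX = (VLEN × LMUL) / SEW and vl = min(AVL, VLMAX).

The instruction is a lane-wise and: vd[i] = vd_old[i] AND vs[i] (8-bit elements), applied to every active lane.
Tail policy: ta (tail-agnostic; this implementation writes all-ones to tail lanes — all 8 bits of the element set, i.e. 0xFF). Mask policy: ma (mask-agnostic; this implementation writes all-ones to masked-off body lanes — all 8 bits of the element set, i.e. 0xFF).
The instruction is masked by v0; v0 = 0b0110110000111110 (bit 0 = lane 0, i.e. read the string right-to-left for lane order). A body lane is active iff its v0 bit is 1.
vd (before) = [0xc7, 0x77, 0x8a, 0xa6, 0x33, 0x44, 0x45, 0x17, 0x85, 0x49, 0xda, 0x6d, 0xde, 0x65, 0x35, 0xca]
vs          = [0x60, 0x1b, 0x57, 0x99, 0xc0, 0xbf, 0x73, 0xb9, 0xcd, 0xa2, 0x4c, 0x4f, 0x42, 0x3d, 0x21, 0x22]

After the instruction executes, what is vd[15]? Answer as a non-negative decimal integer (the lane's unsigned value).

vd[15] = 255

VLMAX = VLEN×LMUL/SEW = 256×1/2/8 = 16
vl = min(AVL, VLMAX) = min(15, 16) = 15
vd[0] mask-off/ones -> 0xff
vd[1] and(0x77,0x1b) -> 0x13
vd[2] and(0x8a,0x57) -> 0x02
vd[3] and(0xa6,0x99) -> 0x80
vd[4] and(0x33,0xc0) -> 0x00
vd[5] and(0x44,0xbf) -> 0x04
vd[6] mask-off/ones -> 0xff
vd[7] mask-off/ones -> 0xff
vd[8] mask-off/ones -> 0xff
vd[9] mask-off/ones -> 0xff
vd[10] and(0xda,0x4c) -> 0x48
vd[11] and(0x6d,0x4f) -> 0x4d
vd[12] mask-off/ones -> 0xff
vd[13] and(0x65,0x3d) -> 0x25
vd[14] and(0x35,0x21) -> 0x21
vd[15] tail/ones -> 0xff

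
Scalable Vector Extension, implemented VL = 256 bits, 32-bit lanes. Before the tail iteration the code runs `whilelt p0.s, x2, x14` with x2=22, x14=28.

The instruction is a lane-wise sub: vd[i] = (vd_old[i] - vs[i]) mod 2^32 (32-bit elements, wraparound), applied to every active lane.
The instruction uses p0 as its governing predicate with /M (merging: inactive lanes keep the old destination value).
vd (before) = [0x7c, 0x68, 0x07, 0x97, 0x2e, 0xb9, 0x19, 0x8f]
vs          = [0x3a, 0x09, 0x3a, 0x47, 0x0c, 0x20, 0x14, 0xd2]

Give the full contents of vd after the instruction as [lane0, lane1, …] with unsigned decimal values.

vd = [66, 95, 4294967245, 80, 34, 153, 25, 143]

256-bit reg / 32-bit elem → 8 lanes
active while 22+j < 28, i.e. j ∈ [0,6) capped at 8 ⇒ 6
vd[0] sub(0x7c,0x3a) -> 0x42
vd[1] sub(0x68,0x09) -> 0x5f
vd[2] sub(0x07,0x3a) -> 0xffffffcd
vd[3] sub(0x97,0x47) -> 0x50
vd[4] sub(0x2e,0x0c) -> 0x22
vd[5] sub(0xb9,0x20) -> 0x99
vd[6] tail/keep -> 0x19
vd[7] tail/keep -> 0x8f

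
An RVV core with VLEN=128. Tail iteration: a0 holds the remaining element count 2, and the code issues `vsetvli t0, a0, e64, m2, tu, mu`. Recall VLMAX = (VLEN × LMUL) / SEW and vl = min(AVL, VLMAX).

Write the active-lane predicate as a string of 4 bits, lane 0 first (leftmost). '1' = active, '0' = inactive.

VLMAX = VLEN×LMUL/SEW = 128×2/64 = 4
vl = min(AVL, VLMAX) = min(2, 4) = 2
bits (lane 0 leftmost): 1100

predicate = 1100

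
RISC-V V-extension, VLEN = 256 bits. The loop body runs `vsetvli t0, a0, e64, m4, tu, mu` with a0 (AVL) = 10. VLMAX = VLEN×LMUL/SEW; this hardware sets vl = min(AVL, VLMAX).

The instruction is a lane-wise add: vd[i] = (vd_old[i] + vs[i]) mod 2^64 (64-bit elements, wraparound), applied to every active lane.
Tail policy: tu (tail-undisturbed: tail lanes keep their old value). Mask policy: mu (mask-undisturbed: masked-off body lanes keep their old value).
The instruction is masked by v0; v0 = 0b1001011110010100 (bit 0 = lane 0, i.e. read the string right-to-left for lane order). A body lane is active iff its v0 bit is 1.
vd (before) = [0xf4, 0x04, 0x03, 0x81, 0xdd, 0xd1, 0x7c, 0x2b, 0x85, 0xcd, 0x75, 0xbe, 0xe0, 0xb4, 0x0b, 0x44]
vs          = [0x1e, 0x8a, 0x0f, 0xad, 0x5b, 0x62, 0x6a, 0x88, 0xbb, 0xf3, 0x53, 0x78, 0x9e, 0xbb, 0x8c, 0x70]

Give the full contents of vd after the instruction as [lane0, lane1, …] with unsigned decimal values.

VLMAX = VLEN×LMUL/SEW = 256×4/64 = 16
vl = min(AVL, VLMAX) = min(10, 16) = 10
vd[0] mask-off/keep -> 0xf4
vd[1] mask-off/keep -> 0x04
vd[2] add(0x03,0x0f) -> 0x12
vd[3] mask-off/keep -> 0x81
vd[4] add(0xdd,0x5b) -> 0x138
vd[5] mask-off/keep -> 0xd1
vd[6] mask-off/keep -> 0x7c
vd[7] add(0x2b,0x88) -> 0xb3
vd[8] add(0x85,0xbb) -> 0x140
vd[9] add(0xcd,0xf3) -> 0x1c0
vd[10] tail/keep -> 0x75
vd[11] tail/keep -> 0xbe
vd[12] tail/keep -> 0xe0
vd[13] tail/keep -> 0xb4
vd[14] tail/keep -> 0x0b
vd[15] tail/keep -> 0x44

vd = [244, 4, 18, 129, 312, 209, 124, 179, 320, 448, 117, 190, 224, 180, 11, 68]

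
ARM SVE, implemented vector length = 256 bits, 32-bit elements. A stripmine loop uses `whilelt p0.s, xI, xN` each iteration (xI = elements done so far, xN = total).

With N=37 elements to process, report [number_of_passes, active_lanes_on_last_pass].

[iterations, last_vl] = [5, 5]

lane count: 256 div 32 = 8
37 elements at 8/iter → 5 passes, remainder 5 on the last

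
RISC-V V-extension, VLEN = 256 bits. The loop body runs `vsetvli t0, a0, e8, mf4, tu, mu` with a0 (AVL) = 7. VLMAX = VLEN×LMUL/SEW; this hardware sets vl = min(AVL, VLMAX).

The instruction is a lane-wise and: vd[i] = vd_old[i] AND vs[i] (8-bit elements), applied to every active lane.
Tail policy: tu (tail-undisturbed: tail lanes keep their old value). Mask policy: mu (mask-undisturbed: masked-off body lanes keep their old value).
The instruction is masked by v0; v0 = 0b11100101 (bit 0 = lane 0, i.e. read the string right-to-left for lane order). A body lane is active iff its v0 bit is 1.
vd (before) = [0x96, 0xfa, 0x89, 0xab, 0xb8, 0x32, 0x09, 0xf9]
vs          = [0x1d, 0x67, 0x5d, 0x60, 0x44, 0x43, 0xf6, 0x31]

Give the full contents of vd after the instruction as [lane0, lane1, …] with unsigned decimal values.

VLMAX = (256 × 1/4) / 8 = 8 lanes
AVL=7 ≤ VLMAX=8, so vl = 7
  i=0: and(0x96,0x1d) → 20
  i=1: mask-off/keep → 250
  i=2: and(0x89,0x5d) → 9
  i=3: mask-off/keep → 171
  i=4: mask-off/keep → 184
  i=5: and(0x32,0x43) → 2
  i=6: and(0x09,0xf6) → 0
  i=7: tail/keep → 249

vd = [20, 250, 9, 171, 184, 2, 0, 249]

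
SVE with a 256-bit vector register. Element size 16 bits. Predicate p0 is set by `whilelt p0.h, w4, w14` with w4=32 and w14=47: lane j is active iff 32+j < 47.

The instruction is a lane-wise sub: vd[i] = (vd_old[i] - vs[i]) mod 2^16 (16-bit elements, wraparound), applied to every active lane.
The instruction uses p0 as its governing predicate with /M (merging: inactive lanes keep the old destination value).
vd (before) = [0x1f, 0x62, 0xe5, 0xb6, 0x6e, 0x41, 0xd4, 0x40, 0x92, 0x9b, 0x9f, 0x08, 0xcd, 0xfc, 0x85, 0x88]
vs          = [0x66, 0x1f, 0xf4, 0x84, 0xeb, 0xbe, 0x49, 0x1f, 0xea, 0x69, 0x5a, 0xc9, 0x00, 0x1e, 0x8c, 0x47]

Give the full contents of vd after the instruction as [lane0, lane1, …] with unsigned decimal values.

256-bit reg / 16-bit elem → 16 lanes
active while 32+j < 47, i.e. j ∈ [0,15) capped at 16 ⇒ 15
vd[0] sub(0x1f,0x66) -> 0xffb9
vd[1] sub(0x62,0x1f) -> 0x43
vd[2] sub(0xe5,0xf4) -> 0xfff1
vd[3] sub(0xb6,0x84) -> 0x32
vd[4] sub(0x6e,0xeb) -> 0xff83
vd[5] sub(0x41,0xbe) -> 0xff83
vd[6] sub(0xd4,0x49) -> 0x8b
vd[7] sub(0x40,0x1f) -> 0x21
vd[8] sub(0x92,0xea) -> 0xffa8
vd[9] sub(0x9b,0x69) -> 0x32
vd[10] sub(0x9f,0x5a) -> 0x45
vd[11] sub(0x08,0xc9) -> 0xff3f
vd[12] sub(0xcd,0x00) -> 0xcd
vd[13] sub(0xfc,0x1e) -> 0xde
vd[14] sub(0x85,0x8c) -> 0xfff9
vd[15] tail/keep -> 0x88

vd = [65465, 67, 65521, 50, 65411, 65411, 139, 33, 65448, 50, 69, 65343, 205, 222, 65529, 136]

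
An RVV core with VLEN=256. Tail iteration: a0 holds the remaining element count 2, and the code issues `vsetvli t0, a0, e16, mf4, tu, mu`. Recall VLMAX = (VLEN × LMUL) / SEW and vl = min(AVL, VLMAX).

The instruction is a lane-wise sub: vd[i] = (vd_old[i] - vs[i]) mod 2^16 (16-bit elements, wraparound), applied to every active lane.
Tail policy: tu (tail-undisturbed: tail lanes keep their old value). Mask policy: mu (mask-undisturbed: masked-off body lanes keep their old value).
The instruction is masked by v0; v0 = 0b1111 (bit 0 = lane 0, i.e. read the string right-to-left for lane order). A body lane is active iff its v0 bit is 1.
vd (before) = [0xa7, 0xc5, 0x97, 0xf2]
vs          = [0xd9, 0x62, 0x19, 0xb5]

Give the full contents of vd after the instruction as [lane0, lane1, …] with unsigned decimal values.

vd = [65486, 99, 151, 242]

VLMAX = (256 × 1/4) / 16 = 4 lanes
AVL=2 ≤ VLMAX=4, so vl = 2
[0] sub(0xa7,0xd9) = 0xffce
[1] sub(0xc5,0x62) = 0x63
[2] tail/keep = 0x97
[3] tail/keep = 0xf2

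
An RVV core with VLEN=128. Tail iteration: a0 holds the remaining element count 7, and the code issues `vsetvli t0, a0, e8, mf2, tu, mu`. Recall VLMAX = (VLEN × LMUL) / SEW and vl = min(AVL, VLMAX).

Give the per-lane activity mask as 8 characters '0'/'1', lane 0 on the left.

predicate = 11111110

VLMAX = (128 × 1/2) / 8 = 8 lanes
AVL=7 ≤ VLMAX=8, so vl = 7
bits (lane 0 leftmost): 11111110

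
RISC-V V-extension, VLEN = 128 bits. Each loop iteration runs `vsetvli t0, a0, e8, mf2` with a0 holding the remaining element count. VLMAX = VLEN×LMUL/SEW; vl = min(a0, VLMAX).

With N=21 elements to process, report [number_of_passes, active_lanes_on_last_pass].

lanes per group: 128·1/2/8 = 8
21 elements at 8/iter → 3 passes, remainder 5 on the last

[iterations, last_vl] = [3, 5]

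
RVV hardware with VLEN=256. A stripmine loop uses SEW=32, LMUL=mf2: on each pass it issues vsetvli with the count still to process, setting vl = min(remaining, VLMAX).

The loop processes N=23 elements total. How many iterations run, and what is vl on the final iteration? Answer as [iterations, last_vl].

VLMAX = (256 × 1/2) / 32 = 4 lanes
N=23: ⌈23/4⌉ = 6 iters; last vl = 23 − 5×4 = 3

[iterations, last_vl] = [6, 3]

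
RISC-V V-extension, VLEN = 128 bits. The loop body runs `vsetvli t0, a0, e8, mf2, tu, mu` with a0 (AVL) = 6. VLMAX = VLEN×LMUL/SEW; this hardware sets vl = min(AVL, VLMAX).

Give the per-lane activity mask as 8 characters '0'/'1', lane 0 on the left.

VLMAX = (128 × 1/2) / 8 = 8 lanes
vl = min(AVL, VLMAX) = min(6, 8) = 6
bits (lane 0 leftmost): 11111100

predicate = 11111100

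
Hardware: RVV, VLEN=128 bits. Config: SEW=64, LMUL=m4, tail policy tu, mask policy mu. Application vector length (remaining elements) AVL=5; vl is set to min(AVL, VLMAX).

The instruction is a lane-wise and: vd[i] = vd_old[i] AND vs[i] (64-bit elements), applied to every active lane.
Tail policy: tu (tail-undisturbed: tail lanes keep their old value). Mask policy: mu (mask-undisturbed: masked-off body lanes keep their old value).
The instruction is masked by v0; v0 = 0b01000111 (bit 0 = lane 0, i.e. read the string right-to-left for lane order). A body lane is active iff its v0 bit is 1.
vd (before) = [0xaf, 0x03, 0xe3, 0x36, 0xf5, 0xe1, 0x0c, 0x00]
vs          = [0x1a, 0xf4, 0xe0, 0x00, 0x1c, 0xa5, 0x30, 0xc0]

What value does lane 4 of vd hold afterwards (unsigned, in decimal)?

lanes per group: 128·4/64 = 8
vl ← min(5, 8) = 5
  i=0: and(0xaf,0x1a) → 10
  i=1: and(0x03,0xf4) → 0
  i=2: and(0xe3,0xe0) → 224
  i=3: mask-off/keep → 54
  i=4: mask-off/keep → 245
  i=5: tail/keep → 225
  i=6: tail/keep → 12
  i=7: tail/keep → 0

vd[4] = 245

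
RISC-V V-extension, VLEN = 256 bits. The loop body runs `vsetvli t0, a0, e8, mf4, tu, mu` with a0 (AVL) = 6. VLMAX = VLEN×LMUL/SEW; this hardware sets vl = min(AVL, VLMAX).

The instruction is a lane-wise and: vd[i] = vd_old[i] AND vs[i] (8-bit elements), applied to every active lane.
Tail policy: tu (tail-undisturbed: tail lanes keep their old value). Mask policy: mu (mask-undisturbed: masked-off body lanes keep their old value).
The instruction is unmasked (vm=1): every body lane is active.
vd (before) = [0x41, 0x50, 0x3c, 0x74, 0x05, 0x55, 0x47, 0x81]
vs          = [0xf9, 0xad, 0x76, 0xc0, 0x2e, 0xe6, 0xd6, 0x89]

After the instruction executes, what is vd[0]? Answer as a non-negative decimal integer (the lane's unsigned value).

lanes per group: 256·1/4/8 = 8
vl ← min(6, 8) = 6
vd[0] and(0x41,0xf9) -> 0x41
vd[1] and(0x50,0xad) -> 0x00
vd[2] and(0x3c,0x76) -> 0x34
vd[3] and(0x74,0xc0) -> 0x40
vd[4] and(0x05,0x2e) -> 0x04
vd[5] and(0x55,0xe6) -> 0x44
vd[6] tail/keep -> 0x47
vd[7] tail/keep -> 0x81

vd[0] = 65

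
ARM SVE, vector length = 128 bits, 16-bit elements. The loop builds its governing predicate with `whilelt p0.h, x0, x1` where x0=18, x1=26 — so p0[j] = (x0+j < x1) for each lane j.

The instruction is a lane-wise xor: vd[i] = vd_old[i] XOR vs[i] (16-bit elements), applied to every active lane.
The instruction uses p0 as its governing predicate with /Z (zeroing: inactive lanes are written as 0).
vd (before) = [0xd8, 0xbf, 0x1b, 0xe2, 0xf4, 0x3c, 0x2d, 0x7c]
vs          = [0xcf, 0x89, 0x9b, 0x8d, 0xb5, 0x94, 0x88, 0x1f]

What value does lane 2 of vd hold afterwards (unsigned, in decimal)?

vd[2] = 128

128-bit reg / 16-bit elem → 8 lanes
active while 18+j < 26, i.e. j ∈ [0,8) capped at 8 ⇒ 8
lane  0: xor(0xd8,0xcf) ⇒ 0x17
lane  1: xor(0xbf,0x89) ⇒ 0x36
lane  2: xor(0x1b,0x9b) ⇒ 0x80
lane  3: xor(0xe2,0x8d) ⇒ 0x6f
lane  4: xor(0xf4,0xb5) ⇒ 0x41
lane  5: xor(0x3c,0x94) ⇒ 0xa8
lane  6: xor(0x2d,0x88) ⇒ 0xa5
lane  7: xor(0x7c,0x1f) ⇒ 0x63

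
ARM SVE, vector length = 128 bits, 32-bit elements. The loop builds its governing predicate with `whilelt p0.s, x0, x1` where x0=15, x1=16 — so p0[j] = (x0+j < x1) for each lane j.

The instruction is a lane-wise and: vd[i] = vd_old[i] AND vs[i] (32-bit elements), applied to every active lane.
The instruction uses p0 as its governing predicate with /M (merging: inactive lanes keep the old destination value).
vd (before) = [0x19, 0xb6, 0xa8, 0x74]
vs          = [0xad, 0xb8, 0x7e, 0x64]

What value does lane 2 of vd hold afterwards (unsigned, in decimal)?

register lanes = 128/32 = 4
active while 15+j < 16, i.e. j ∈ [0,1) capped at 4 ⇒ 1
lane  0: and(0x19,0xad) ⇒ 0x09
lane  1: tail/keep ⇒ 0xb6
lane  2: tail/keep ⇒ 0xa8
lane  3: tail/keep ⇒ 0x74

vd[2] = 168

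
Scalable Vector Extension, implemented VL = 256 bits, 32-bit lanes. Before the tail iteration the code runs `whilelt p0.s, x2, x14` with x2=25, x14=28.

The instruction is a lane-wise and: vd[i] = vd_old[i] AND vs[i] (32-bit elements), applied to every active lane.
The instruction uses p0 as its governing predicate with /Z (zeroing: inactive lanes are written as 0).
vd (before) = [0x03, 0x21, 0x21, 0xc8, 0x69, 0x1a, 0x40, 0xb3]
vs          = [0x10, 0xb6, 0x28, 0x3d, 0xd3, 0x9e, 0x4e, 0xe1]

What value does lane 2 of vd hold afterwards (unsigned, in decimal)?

vd[2] = 32

register lanes = 256/32 = 8
active while 25+j < 28, i.e. j ∈ [0,3) capped at 8 ⇒ 3
vd[0] and(0x03,0x10) -> 0x00
vd[1] and(0x21,0xb6) -> 0x20
vd[2] and(0x21,0x28) -> 0x20
vd[3] tail/zero -> 0x00
vd[4] tail/zero -> 0x00
vd[5] tail/zero -> 0x00
vd[6] tail/zero -> 0x00
vd[7] tail/zero -> 0x00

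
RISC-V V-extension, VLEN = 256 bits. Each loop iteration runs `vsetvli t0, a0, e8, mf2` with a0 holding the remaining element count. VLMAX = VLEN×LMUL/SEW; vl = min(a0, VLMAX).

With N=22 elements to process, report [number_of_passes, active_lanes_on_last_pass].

VLMAX = (256 × 1/2) / 8 = 16 lanes
N=22: ⌈22/16⌉ = 2 iters; last vl = 22 − 1×16 = 6

[iterations, last_vl] = [2, 6]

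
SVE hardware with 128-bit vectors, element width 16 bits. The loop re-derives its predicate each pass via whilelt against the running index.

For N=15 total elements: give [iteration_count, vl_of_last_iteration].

128-bit reg / 16-bit elem → 8 lanes
N=15: ⌈15/8⌉ = 2 iters; last vl = 15 − 1×8 = 7

[iterations, last_vl] = [2, 7]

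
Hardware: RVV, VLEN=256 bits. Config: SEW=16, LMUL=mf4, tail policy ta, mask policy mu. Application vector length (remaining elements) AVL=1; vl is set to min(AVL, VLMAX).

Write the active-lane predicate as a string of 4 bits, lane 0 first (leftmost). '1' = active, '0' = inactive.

predicate = 1000

lanes per group: 256·1/4/16 = 4
vl ← min(1, 4) = 1
bits (lane 0 leftmost): 1000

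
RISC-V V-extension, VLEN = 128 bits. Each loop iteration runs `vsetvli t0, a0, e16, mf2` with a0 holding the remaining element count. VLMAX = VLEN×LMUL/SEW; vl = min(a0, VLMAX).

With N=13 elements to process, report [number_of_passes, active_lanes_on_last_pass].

VLMAX = (128 × 1/2) / 16 = 4 lanes
iterations = ceil(13/4) = 4; final-pass vl = 1

[iterations, last_vl] = [4, 1]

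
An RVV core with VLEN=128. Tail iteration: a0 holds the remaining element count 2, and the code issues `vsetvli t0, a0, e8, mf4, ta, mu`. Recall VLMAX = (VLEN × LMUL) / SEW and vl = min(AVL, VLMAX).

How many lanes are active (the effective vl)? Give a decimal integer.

vl = 2

VLMAX = VLEN×LMUL/SEW = 128×1/4/8 = 4
vl ← min(2, 4) = 2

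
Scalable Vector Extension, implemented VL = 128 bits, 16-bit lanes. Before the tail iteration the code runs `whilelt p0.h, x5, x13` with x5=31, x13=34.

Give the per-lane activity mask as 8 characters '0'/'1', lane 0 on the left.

predicate = 11100000

register lanes = 128/16 = 8
p0[j] = (31+j < 34); true for j=0..2 → 3 lanes set
bits (lane 0 leftmost): 11100000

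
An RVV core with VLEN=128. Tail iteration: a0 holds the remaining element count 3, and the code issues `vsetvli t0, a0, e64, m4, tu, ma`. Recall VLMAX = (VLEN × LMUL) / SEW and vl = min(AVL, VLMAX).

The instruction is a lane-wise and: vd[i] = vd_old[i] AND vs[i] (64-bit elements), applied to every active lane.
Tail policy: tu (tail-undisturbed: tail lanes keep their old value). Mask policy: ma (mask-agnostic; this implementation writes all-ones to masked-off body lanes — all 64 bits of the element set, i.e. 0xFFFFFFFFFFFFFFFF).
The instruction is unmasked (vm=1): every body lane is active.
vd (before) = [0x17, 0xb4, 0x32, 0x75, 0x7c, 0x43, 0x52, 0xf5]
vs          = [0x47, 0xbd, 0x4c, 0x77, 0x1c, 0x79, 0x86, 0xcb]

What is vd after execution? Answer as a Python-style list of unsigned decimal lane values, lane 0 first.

vd = [7, 180, 0, 117, 124, 67, 82, 245]

lanes per group: 128·4/64 = 8
vl ← min(3, 8) = 3
vd[0] and(0x17,0x47) -> 0x07
vd[1] and(0xb4,0xbd) -> 0xb4
vd[2] and(0x32,0x4c) -> 0x00
vd[3] tail/keep -> 0x75
vd[4] tail/keep -> 0x7c
vd[5] tail/keep -> 0x43
vd[6] tail/keep -> 0x52
vd[7] tail/keep -> 0xf5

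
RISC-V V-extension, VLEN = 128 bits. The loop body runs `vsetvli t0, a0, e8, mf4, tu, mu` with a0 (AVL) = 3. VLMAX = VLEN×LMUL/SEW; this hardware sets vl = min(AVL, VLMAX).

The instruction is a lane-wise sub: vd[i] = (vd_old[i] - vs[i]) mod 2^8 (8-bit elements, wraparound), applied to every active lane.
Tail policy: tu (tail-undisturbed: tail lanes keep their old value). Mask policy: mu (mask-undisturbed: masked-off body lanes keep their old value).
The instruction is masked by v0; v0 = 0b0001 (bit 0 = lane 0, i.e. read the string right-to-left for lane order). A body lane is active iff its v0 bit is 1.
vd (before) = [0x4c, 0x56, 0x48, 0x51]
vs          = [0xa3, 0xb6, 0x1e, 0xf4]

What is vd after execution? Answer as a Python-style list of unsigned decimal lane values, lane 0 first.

VLMAX = (128 × 1/4) / 8 = 4 lanes
vl = min(AVL, VLMAX) = min(3, 4) = 3
vd[0] sub(0x4c,0xa3) -> 0xa9
vd[1] mask-off/keep -> 0x56
vd[2] mask-off/keep -> 0x48
vd[3] tail/keep -> 0x51

vd = [169, 86, 72, 81]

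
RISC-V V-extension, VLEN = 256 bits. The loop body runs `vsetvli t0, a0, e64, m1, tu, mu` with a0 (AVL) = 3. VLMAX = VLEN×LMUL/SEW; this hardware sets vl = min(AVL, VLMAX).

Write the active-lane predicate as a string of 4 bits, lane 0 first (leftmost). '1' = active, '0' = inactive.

VLMAX = (256 × 1) / 64 = 4 lanes
vl ← min(3, 4) = 3
bits (lane 0 leftmost): 1110

predicate = 1110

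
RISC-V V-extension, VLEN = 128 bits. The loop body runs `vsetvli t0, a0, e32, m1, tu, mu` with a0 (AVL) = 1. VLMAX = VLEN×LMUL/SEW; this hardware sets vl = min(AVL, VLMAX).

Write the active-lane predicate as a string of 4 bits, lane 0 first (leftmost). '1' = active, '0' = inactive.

VLMAX = (128 × 1) / 32 = 4 lanes
AVL=1 ≤ VLMAX=4, so vl = 1
bits (lane 0 leftmost): 1000

predicate = 1000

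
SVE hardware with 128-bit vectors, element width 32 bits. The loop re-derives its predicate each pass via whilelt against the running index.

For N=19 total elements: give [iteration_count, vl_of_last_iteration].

[iterations, last_vl] = [5, 3]

128-bit reg / 32-bit elem → 4 lanes
N=19: ⌈19/4⌉ = 5 iters; last vl = 19 − 4×4 = 3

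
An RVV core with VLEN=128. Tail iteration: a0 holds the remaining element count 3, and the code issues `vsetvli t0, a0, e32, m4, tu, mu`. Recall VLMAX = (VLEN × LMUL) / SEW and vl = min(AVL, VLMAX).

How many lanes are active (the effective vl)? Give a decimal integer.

vl = 3

VLMAX = VLEN×LMUL/SEW = 128×4/32 = 16
AVL=3 ≤ VLMAX=16, so vl = 3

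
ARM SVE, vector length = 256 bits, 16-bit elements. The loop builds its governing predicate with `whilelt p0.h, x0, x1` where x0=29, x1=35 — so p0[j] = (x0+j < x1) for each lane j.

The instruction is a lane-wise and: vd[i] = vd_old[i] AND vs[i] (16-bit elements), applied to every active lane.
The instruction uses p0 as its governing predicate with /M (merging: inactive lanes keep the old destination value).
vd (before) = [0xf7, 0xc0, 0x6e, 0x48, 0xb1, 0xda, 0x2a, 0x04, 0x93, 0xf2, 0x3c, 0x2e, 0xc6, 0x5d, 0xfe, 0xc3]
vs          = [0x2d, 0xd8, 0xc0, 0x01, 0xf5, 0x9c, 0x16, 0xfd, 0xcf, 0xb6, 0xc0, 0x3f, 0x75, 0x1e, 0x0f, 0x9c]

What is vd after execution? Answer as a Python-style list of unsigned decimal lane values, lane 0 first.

register lanes = 256/16 = 16
whilelt: lane j active iff 29+j < 35 → j < 6 → 6 active
  i=0: and(0xf7,0x2d) → 37
  i=1: and(0xc0,0xd8) → 192
  i=2: and(0x6e,0xc0) → 64
  i=3: and(0x48,0x01) → 0
  i=4: and(0xb1,0xf5) → 177
  i=5: and(0xda,0x9c) → 152
  i=6: tail/keep → 42
  i=7: tail/keep → 4
  i=8: tail/keep → 147
  i=9: tail/keep → 242
  i=10: tail/keep → 60
  i=11: tail/keep → 46
  i=12: tail/keep → 198
  i=13: tail/keep → 93
  i=14: tail/keep → 254
  i=15: tail/keep → 195

vd = [37, 192, 64, 0, 177, 152, 42, 4, 147, 242, 60, 46, 198, 93, 254, 195]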